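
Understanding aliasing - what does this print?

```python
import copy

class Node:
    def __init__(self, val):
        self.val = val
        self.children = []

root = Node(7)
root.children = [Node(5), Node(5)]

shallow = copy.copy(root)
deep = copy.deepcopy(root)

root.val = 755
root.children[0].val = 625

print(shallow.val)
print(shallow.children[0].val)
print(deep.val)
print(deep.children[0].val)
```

Key concept: deep copy with custom objects.
Step by step:
`root = Node(7)` → root = Node(val=7, children=[])
`root.children = [Node(5), Node(5)]` → root = Node(val=7, children=[Node(val=5, children=[]), Node(val=5, children=[])])
`shallow = copy.copy(root)` → shallow = Node(val=7, children=[Node(val=5, children=[]), Node(val=5, children=[])])
`deep = copy.deepcopy(root)` → deep = Node(val=7, children=[Node(val=5, children=[]), Node(val=5, children=[])])
`root.val = 755` → root = Node(val=755, children=[Node(val=5, children=[]), Node(val=5, children=[])])
`root.children[0].val = 625` → root = Node(val=755, children=[Node(val=625, children=[]), Node(val=5, children=[])]); shallow = Node(val=7, children=[Node(val=625, children=[]), Node(val=5, children=[])])
`print(shallow.val)` → prints 7
`print(shallow.children[0].val)` → prints 625
`print(deep.val)` → prints 7
`print(deep.children[0].val)` → prints 5

Answer:
7
625
7
5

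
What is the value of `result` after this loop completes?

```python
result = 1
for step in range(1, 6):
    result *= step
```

5! = 120
`result` takes the values: 1 → 2 → 6 → 24 → 120

Answer: 120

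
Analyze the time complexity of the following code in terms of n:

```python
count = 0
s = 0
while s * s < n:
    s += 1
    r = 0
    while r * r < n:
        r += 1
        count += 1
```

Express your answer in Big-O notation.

Each loop level contributes: √n × √n. Multiplying the contributions gives O(n).

Answer: O(n)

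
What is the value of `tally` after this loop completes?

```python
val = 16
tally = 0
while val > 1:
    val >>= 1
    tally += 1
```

Count right shifts until 1
`tally` takes the values: 0 → 1 → 2 → 3 → 4

Answer: 4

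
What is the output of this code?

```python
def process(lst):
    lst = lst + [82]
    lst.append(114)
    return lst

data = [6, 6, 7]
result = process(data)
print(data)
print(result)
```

Key concept: rebinding parameter vs mutation.
Step by step:
`data = [6, 6, 7]` → data = [6, 6, 7]
`result = process(data)` → result = [6, 6, 7, 82, 114]
`print(data)` → prints [6, 6, 7]
`print(result)` → prints [6, 6, 7, 82, 114]

Answer:
[6, 6, 7]
[6, 6, 7, 82, 114]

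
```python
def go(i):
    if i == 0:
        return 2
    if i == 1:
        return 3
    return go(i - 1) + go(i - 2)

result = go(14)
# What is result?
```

Build up from base cases: go(0)=2, go(1)=3, go(2)=5, go(3)=8, go(4)=13, go(5)=21, go(6)=34, ..., go(14)=1597

Answer: 1597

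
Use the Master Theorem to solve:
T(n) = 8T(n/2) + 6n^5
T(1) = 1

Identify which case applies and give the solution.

a=8, b=2, f(n)=6n^5. log_2(8) = 3. Since c=5 > 3 and the regularity condition holds (8(n/2)^5 = (8/2^5)n^5 with 8/2^5 < 1), Case 3 applies: T(n) = Θ(f(n)) = O(n^5).

Answer: O(n^5) - Case 3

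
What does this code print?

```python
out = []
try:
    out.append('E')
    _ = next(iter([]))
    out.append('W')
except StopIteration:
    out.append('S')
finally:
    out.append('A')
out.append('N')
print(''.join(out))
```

Execution trace: 'E' (try body) → 'S' (except StopIteration) → 'A' (finally) → 'N' (after the try/except). Output: ESAN

Answer: ESAN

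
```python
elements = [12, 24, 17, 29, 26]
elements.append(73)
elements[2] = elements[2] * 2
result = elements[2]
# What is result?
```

Trace:
`elements = [12, 24, 17, 29, 26]` → elements = [12, 24, 17, 29, 26]
`elements.append(73)` → elements = [12, 24, 17, 29, 26, 73]
`elements[2] = elements[2] * 2` → elements = [12, 24, 34, 29, 26, 73]
`result = elements[2]` → result = 34
So result = 34

Answer: 34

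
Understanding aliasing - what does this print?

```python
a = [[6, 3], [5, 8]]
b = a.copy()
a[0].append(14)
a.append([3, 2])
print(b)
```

Key concept: shallow copy with nested lists.
Step by step:
`a = [[6, 3], [5, 8]]` → a = [[6, 3], [5, 8]]
`b = a.copy()` → b = [[6, 3], [5, 8]]
`a[0].append(14)` → a = [[6, 3, 14], [5, 8]]; b = [[6, 3, 14], [5, 8]]
`a.append([3, 2])` → a = [[6, 3, 14], [5, 8], [3, 2]]
`print(b)` → prints [[6, 3, 14], [5, 8]]

Answer: [[6, 3, 14], [5, 8]]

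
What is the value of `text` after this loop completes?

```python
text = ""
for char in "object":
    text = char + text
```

Reverse 'object'
`text` takes the values: "" → "o" → "bo" → "jbo" → "ejbo" → "cejbo" → "tcejbo"

Answer: "tcejbo"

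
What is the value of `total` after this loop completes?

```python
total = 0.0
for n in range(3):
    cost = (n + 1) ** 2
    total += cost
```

Sum of squared losses 1² + 2² + ... + 3²
`total` takes the values: 0.0 → 1.0 → 5.0 → 14.0

Answer: 14.0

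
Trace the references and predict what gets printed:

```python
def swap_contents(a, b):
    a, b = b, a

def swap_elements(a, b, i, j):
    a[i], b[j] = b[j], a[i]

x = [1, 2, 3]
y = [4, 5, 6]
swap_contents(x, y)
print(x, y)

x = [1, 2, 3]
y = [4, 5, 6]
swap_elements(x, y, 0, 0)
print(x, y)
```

Key concept: parameter rebinding vs mutation.
Step by step:
`x = [1, 2, 3]` → x = [1, 2, 3]
`y = [4, 5, 6]` → y = [4, 5, 6]
`swap_contents(x, y)` → no visible change to tracked variables
`print(x, y)` → prints [1, 2, 3] [4, 5, 6]
`x = [1, 2, 3]` → x = [1, 2, 3]
`y = [4, 5, 6]` → y = [4, 5, 6]
`swap_elements(x, y, 0, 0)` → x = [4, 2, 3]; y = [1, 5, 6]
`print(x, y)` → prints [4, 2, 3] [1, 5, 6]

Answer:
[1, 2, 3] [4, 5, 6]
[4, 2, 3] [1, 5, 6]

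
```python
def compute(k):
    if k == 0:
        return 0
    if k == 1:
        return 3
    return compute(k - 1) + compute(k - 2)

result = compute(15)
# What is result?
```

Build up from base cases: compute(0)=0, compute(1)=3, compute(2)=3, compute(3)=6, compute(4)=9, compute(5)=15, compute(6)=24, ..., compute(15)=1830

Answer: 1830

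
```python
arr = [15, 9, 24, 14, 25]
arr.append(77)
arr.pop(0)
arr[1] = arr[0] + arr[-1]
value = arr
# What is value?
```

Trace:
`arr = [15, 9, 24, 14, 25]` → arr = [15, 9, 24, 14, 25]
`arr.append(77)` → arr = [15, 9, 24, 14, 25, 77]
`arr.pop(0)` → arr = [9, 24, 14, 25, 77]
`arr[1] = arr[0] + arr[-1]` → arr = [9, 86, 14, 25, 77]
`value = arr` → value = [9, 86, 14, 25, 77]
So value = [9, 86, 14, 25, 77]

Answer: [9, 86, 14, 25, 77]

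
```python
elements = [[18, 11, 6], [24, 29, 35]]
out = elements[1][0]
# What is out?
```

Trace:
`elements = [[18, 11, 6], [24, 29, 35]]` → elements = [[18, 11, 6], [24, 29, 35]]
`out = elements[1][0]` → out = 24
So out = 24

Answer: 24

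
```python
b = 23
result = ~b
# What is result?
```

Trace:
`b = 23` → b = 23
`result = ~b` → result = -24
So result = -24

Answer: -24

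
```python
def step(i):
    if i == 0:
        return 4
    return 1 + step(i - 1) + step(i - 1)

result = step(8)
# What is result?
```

step(i) = 1 + 2·step(i-1), step(0)=4. Closed form: (4+1)·2^8 - 1 = 1279.

Answer: 1279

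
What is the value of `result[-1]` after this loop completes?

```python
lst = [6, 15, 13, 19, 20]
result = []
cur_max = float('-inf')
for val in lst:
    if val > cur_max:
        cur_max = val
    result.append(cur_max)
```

Running max ends at 20
`result` takes the values: [] → [6] → [6, 15] → [6, 15, 15] → [6, 15, 15, 19] → [6, 15, 15, 19, 20]
So `result[-1]` = 20

Answer: 20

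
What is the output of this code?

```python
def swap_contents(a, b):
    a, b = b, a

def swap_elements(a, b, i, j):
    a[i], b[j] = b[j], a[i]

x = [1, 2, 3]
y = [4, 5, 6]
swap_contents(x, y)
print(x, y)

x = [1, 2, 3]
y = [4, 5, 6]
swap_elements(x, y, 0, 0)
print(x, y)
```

Key concept: parameter rebinding vs mutation.
Step by step:
`x = [1, 2, 3]` → x = [1, 2, 3]
`y = [4, 5, 6]` → y = [4, 5, 6]
`swap_contents(x, y)` → no visible change to tracked variables
`print(x, y)` → prints [1, 2, 3] [4, 5, 6]
`x = [1, 2, 3]` → x = [1, 2, 3]
`y = [4, 5, 6]` → y = [4, 5, 6]
`swap_elements(x, y, 0, 0)` → x = [4, 2, 3]; y = [1, 5, 6]
`print(x, y)` → prints [4, 2, 3] [1, 5, 6]

Answer:
[1, 2, 3] [4, 5, 6]
[4, 2, 3] [1, 5, 6]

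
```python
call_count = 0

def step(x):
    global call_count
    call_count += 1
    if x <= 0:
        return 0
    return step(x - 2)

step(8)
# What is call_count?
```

Linear recursion stepping by 2: 5 calls from x=8 down to ≤0.

Answer: 5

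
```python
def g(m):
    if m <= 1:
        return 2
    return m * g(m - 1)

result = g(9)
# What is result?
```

g(9) = 9 * 8 * 7 * 6 * 5 * 4 * 3 * 2 * 2 = 725760

Answer: 725760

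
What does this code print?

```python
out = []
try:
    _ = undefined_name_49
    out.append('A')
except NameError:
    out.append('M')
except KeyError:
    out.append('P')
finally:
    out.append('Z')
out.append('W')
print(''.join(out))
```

Execution trace: 'M' (except NameError) → 'Z' (finally) → 'W' (after the try/except). Output: MZW

Answer: MZW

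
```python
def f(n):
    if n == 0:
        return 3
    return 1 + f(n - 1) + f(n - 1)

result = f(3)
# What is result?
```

f(n) = 1 + 2·f(n-1), f(0)=3. Closed form: (3+1)·2^3 - 1 = 31.

Answer: 31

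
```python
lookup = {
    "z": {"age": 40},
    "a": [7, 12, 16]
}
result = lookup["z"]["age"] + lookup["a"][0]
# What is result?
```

Trace:
`lookup = { ...` → lookup = {'z': {'age': 40}, 'a': [7, 12, 16]}
`result = lookup["z"]["age"] + lookup["a"][0]` → result = 47
So result = 47

Answer: 47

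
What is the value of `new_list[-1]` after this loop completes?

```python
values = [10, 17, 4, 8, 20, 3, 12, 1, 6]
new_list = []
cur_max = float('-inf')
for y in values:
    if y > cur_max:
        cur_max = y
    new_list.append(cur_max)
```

Running max ends at 20
`new_list` takes the values: [] → [10] → [10, 17] → [10, 17, 17] → [10, 17, 17, 17] → [10, 17, 17, 17, 20] → [10, 17, 17, 17, 20, 20] → [10, 17, 17, 17, 20, 20, 20] → [10, 17, 17, 17, 20, 20, 20, 20] → [10, 17, 17, 17, 20, 20, 20, 20, 20]
So `new_list[-1]` = 20

Answer: 20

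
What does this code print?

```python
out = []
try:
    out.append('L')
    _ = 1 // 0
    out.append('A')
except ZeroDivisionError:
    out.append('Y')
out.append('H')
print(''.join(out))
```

Execution trace: 'L' (try body) → 'Y' (except ZeroDivisionError) → 'H' (after the try/except). Output: LYH

Answer: LYH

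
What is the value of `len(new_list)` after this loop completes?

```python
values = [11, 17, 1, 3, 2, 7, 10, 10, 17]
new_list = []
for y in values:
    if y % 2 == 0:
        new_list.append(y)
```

Count even numbers in [11, 17, 1, 3, 2, 7, 10, 10, 17]
`new_list` takes the values: [] → [2] → [2, 10] → [2, 10, 10]
So `len(new_list)` = 3

Answer: 3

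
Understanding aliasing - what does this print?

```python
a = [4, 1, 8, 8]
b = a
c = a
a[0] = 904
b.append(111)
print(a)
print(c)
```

Key concept: multiple aliases.
Step by step:
`a = [4, 1, 8, 8]` → a = [4, 1, 8, 8]
`b = a` → b = [4, 1, 8, 8] (same object as a)
`c = a` → c = [4, 1, 8, 8] (same object as a, b)
`a[0] = 904` → a = [904, 1, 8, 8] (same object as b, c); b = [904, 1, 8, 8] (same object as a, c); c = [904, 1, 8, 8] (same object as a, b)
`b.append(111)` → a = [904, 1, 8, 8, 111] (same object as b, c); b = [904, 1, 8, 8, 111] (same object as a, c); c = [904, 1, 8, 8, 111] (same object as a, b)
`print(a)` → prints [904, 1, 8, 8, 111]
`print(c)` → prints [904, 1, 8, 8, 111]

Answer:
[904, 1, 8, 8, 111]
[904, 1, 8, 8, 111]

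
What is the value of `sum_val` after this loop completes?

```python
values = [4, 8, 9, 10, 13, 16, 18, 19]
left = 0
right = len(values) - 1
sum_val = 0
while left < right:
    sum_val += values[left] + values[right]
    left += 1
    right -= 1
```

Sum of pairs from ends
`sum_val` takes the values: 0 → 23 → 49 → 74 → 97

Answer: 97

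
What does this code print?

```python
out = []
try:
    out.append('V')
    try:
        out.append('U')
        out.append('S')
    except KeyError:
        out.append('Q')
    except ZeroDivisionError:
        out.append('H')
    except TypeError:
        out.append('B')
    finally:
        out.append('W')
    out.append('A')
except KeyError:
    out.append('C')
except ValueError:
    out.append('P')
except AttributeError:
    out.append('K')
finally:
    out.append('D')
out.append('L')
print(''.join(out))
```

Execution trace: 'V' (try body) → 'U' (inner try body) → 'S' (inner try body, no exception) → 'W' (inner finally) → 'A' (try body, no exception) → 'D' (finally) → 'L' (after the try/except). Output: VUSWADL

Answer: VUSWADL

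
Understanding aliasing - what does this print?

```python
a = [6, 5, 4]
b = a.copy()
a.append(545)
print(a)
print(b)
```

Key concept: list.copy() creates independent copy.
Step by step:
`a = [6, 5, 4]` → a = [6, 5, 4]
`b = a.copy()` → b = [6, 5, 4]
`a.append(545)` → a = [6, 5, 4, 545]
`print(a)` → prints [6, 5, 4, 545]
`print(b)` → prints [6, 5, 4]

Answer:
[6, 5, 4, 545]
[6, 5, 4]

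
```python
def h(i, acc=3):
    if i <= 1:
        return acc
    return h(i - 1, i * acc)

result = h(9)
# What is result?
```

Accumulator trace (n, acc): (9, 3) -> (8, 27) -> (7, 216) -> (6, 1512) -> (5, 9072) -> (4, 45360) -> (3, 181440) -> (2, 544320) -> (1, 1088640) -> return 1088640

Answer: 1088640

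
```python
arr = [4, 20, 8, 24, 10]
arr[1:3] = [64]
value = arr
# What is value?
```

Trace:
`arr = [4, 20, 8, 24, 10]` → arr = [4, 20, 8, 24, 10]
`arr[1:3] = [64]` → arr = [4, 64, 24, 10]
`value = arr` → value = [4, 64, 24, 10]
So value = [4, 64, 24, 10]

Answer: [4, 64, 24, 10]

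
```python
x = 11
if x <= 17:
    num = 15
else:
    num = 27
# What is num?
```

Trace:
`x = 11` → x = 11
`if x <= 17: ...` → x <= 17 is True → num = 15
So num = 15

Answer: 15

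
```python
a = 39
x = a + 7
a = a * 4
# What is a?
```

Trace:
`a = 39` → a = 39
`x = a + 7` → x = 46
`a = a * 4` → a = 156
So a = 156

Answer: 156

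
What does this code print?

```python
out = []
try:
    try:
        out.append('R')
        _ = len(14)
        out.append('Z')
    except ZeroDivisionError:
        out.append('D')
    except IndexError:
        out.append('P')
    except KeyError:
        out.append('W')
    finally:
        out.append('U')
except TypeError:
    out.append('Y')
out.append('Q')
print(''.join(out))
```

Execution trace: 'R' (inner try body) → 'U' (inner finally) → 'Y' (outer except TypeError) → 'Q' (after the try/except). Output: RUYQ

Answer: RUYQ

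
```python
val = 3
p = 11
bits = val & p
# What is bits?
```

Trace:
`val = 3` → val = 3
`p = 11` → p = 11
`bits = val & p` → bits = 3
So bits = 3

Answer: 3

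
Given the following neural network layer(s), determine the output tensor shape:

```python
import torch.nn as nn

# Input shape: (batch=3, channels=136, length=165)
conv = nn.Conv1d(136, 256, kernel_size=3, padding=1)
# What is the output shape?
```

Input: (3, 136, 165) -> Output: (3, 256, 165)

Answer: (3, 256, 165)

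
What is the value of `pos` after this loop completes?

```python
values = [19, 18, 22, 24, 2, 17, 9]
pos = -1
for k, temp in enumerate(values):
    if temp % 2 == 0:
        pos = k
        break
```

First even number index in [19, 18, 22, 24, 2, 17, 9]
`pos` takes the values: -1 → 1

Answer: 1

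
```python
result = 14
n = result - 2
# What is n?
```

Trace:
`result = 14` → result = 14
`n = result - 2` → n = 12
So n = 12

Answer: 12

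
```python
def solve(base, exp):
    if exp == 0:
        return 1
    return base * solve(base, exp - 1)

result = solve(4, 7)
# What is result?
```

solve(4, 7) = 4 * 4 * 4 * 4 * 4 * 4 * 4 = 16384

Answer: 16384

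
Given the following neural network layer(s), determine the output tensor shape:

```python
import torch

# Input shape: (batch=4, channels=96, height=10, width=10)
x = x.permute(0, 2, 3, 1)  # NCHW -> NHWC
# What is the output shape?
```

Input: (4, 96, 10, 10) -> Output: (4, 10, 10, 96)

Answer: (4, 10, 10, 96)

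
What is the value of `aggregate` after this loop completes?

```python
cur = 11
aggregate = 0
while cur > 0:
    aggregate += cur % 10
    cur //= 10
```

Sum digits of 11
`aggregate` takes the values: 0 → 1 → 2

Answer: 2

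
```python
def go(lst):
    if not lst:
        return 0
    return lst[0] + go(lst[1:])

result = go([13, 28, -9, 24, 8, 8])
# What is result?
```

13 + 28 + (-9) + 24 + 8 + 8 + 0 = 72

Answer: 72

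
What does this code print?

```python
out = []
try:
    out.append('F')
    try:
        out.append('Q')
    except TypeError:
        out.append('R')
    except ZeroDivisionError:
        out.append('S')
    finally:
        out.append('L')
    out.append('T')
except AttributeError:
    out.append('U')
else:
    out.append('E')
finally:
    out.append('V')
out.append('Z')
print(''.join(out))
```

Execution trace: 'F' (try body) → 'Q' (inner try body, no exception) → 'L' (inner finally) → 'T' (try body, no exception) → 'E' (else) → 'V' (finally) → 'Z' (after the try/except). Output: FQLTEVZ

Answer: FQLTEVZ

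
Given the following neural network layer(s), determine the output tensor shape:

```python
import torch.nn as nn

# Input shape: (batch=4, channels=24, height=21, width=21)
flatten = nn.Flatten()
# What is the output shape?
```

Input: (4, 24, 21, 21) -> Output: (4, 10584)

Answer: (4, 10584)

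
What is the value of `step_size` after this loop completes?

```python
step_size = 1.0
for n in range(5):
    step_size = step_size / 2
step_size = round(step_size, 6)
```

Halving LR 5 times: 1 / 2^5
`step_size` takes the values: 1.0 → 0.5 → 0.25 → 0.125 → 0.0625 → 0.03125

Answer: 0.03125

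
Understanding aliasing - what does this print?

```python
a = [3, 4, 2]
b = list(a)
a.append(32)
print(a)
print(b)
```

Key concept: list() constructor creates copy.
Step by step:
`a = [3, 4, 2]` → a = [3, 4, 2]
`b = list(a)` → b = [3, 4, 2]
`a.append(32)` → a = [3, 4, 2, 32]
`print(a)` → prints [3, 4, 2, 32]
`print(b)` → prints [3, 4, 2]

Answer:
[3, 4, 2, 32]
[3, 4, 2]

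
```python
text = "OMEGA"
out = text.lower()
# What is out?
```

Trace:
`text = "OMEGA"` → text = 'OMEGA'
`out = text.lower()` → out = 'omega'
So out = 'omega'

Answer: 'omega'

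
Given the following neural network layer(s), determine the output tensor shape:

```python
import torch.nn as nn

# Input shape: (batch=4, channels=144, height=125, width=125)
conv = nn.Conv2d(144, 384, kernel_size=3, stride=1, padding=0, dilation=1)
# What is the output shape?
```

Input: (4, 144, 125, 125) -> Output: (4, 384, 123, 123)

Answer: (4, 384, 123, 123)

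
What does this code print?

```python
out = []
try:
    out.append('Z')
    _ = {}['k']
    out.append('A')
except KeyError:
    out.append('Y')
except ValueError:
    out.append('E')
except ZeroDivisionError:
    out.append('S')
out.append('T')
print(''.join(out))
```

Execution trace: 'Z' (try body) → 'Y' (except KeyError) → 'T' (after the try/except). Output: ZYT

Answer: ZYT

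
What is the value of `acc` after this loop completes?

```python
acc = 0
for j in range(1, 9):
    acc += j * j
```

Sum of squares 1² to 8² = 204
`acc` takes the values: 0 → 1 → 5 → 14 → 30 → 55 → 91 → 140 → 204

Answer: 204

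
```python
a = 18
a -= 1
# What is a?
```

Trace:
`a = 18` → a = 18
`a -= 1` → a = 17
So a = 17

Answer: 17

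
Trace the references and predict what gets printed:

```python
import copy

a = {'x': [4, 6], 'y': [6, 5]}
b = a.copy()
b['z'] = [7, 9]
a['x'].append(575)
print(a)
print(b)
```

Key concept: shallow copy of dict with mutable values.
Step by step:
`a = {'x': [4, 6], 'y': [6, 5]}` → a = {'x': [4, 6], 'y': [6, 5]}
`b = a.copy()` → b = {'x': [4, 6], 'y': [6, 5]}
`b['z'] = [7, 9]` → b = {'x': [4, 6], 'y': [6, 5], 'z': [7, 9]}
`a['x'].append(575)` → a = {'x': [4, 6, 575], 'y': [6, 5]}; b = {'x': [4, 6, 575], 'y': [6, 5], 'z': [7, 9]}
`print(a)` → prints {'x': [4, 6, 575], 'y': [6, 5]}
`print(b)` → prints {'x': [4, 6, 575], 'y': [6, 5], 'z': [7, 9]}

Answer:
{'x': [4, 6, 575], 'y': [6, 5]}
{'x': [4, 6, 575], 'y': [6, 5], 'z': [7, 9]}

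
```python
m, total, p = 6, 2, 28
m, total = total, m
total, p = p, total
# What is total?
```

Trace:
`m, total, p = 6, 2, 28` → m = 6; total = 2; p = 28
`m, total = total, m` → m = 2; total = 6
`total, p = p, total` → total = 28; p = 6
So total = 28

Answer: 28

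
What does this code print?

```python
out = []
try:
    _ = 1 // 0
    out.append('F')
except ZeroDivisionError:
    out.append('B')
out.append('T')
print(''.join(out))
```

Execution trace: 'B' (except ZeroDivisionError) → 'T' (after the try/except). Output: BT

Answer: BT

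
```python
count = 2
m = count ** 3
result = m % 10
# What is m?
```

Trace:
`count = 2` → count = 2
`m = count ** 3` → m = 8
`result = m % 10` → result = 8
So m = 8

Answer: 8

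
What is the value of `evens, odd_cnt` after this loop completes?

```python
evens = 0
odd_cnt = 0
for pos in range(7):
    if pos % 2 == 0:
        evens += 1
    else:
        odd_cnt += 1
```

Count evens and odds in range(7)
`evens, odd_cnt` takes the values: (0, 0) → (1, 0) → (1, 1) → (2, 1) → (2, 2) → (3, 2) → (3, 3) → (4, 3)

Answer: 4, 3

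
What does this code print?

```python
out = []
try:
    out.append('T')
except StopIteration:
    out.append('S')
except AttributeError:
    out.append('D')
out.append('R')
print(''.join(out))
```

Execution trace: 'T' (try body, no exception) → 'R' (after the try/except). Output: TR

Answer: TR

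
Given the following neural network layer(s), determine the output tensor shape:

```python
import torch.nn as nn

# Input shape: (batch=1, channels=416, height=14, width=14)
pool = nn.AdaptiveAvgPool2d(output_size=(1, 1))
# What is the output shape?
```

Input: (1, 416, 14, 14) -> Output: (1, 416, 1, 1)

Answer: (1, 416, 1, 1)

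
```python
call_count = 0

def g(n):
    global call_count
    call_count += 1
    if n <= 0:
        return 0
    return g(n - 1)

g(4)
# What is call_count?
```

Linear recursion stepping by 1: 5 calls from n=4 down to ≤0.

Answer: 5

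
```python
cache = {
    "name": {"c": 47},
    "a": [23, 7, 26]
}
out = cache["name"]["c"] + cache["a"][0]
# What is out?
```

Trace:
`cache = { ...` → cache = {'name': {'c': 47}, 'a': [23, 7, 26]}
`out = cache["name"]["c"] + cache["a"][0]` → out = 70
So out = 70

Answer: 70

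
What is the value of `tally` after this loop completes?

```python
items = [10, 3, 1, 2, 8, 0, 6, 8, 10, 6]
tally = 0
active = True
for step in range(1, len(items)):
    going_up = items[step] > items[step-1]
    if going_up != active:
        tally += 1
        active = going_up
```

Count direction changes in [10, 3, 1, 2, 8, 0, 6, 8, 10, 6]
`tally` takes the values: 0 → 1 → 2 → 3 → 4 → 5

Answer: 5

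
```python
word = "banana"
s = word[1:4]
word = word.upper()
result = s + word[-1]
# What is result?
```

Trace:
`word = "banana"` → word = 'banana'
`s = word[1:4]` → s = 'ana'
`word = word.upper()` → word = 'BANANA'
`result = s + word[-1]` → result = 'anaA'
So result = 'anaA'

Answer: 'anaA'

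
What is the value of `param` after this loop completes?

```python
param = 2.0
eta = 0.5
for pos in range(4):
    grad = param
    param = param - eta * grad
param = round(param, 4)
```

Gradient descent: w = 2.0 * (1 - 0.5)^4
`param` takes the values: 2.0 → 1.0 → 0.5 → 0.25 → 0.125

Answer: 0.125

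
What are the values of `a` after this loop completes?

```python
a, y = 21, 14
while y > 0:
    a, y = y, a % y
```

GCD of 21 and 14
`a` takes the values: 21 → 14 → 7

Answer: 7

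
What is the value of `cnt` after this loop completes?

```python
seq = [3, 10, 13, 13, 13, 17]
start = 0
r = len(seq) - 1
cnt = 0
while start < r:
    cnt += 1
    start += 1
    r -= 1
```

Iterations until pointers meet (list length 6)
`cnt` takes the values: 0 → 1 → 2 → 3

Answer: 3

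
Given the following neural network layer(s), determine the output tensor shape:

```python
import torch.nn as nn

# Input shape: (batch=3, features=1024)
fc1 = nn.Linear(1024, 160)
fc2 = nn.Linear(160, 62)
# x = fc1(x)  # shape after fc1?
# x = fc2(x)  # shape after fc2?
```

Input: (3, 1024) -> after fc1: (3, 160) -> Output: (3, 62)

Answer: (3, 62)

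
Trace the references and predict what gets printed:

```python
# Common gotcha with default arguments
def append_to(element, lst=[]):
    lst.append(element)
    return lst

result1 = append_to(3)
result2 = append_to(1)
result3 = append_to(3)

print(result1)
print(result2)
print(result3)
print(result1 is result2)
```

Key concept: mutable default argument gotcha.
Step by step:
`result1 = append_to(3)` → result1 = [3]
`result2 = append_to(1)` → result1 = [3, 1] (same object as result2); result2 = [3, 1] (same object as result1)
`result3 = append_to(3)` → result1 = [3, 1, 3] (same object as result2, result3); result2 = [3, 1, 3] (same object as result1, result3); result3 = [3, 1, 3] (same object as result1, result2)
`print(result1)` → prints [3, 1, 3]
`print(result2)` → prints [3, 1, 3]
`print(result3)` → prints [3, 1, 3]
`print(result1 is result2)` → prints True

Answer:
[3, 1, 3]
[3, 1, 3]
[3, 1, 3]
True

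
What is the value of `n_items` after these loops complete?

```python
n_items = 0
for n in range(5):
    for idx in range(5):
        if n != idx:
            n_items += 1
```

5² - 5 (exclude diagonal)
`n_items` takes the values: 0 → 1 → 2 → 3 → 4 → 5 → 6 → 7 → 8 → 9 → 10 → 11 → 12 → 13 → 14 → 15 → 16 → 17 → 18 → 19 → 20

Answer: 20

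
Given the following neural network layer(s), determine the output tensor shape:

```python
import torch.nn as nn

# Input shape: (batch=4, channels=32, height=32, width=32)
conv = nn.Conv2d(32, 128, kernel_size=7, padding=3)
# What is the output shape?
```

Input: (4, 32, 32, 32) -> Output: (4, 128, 32, 32)

Answer: (4, 128, 32, 32)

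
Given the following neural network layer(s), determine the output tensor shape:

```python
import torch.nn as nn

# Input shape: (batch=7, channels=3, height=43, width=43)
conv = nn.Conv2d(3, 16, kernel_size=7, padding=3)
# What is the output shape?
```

Input: (7, 3, 43, 43) -> Output: (7, 16, 43, 43)

Answer: (7, 16, 43, 43)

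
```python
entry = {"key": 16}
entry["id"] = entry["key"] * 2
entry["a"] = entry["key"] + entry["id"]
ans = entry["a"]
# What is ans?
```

Trace:
`entry = {"key": 16}` → entry = {'key': 16}
`entry["id"] = entry["key"] * 2` → entry = {'key': 16, 'id': 32}
`entry["a"] = entry["key"] + entry["id"]` → entry = {'key': 16, 'id': 32, 'a': 48}
`ans = entry["a"]` → ans = 48
So ans = 48

Answer: 48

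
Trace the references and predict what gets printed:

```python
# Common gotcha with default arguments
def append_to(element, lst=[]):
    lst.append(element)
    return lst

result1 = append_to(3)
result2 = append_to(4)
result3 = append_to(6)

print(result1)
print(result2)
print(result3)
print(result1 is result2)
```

Key concept: mutable default argument gotcha.
Step by step:
`result1 = append_to(3)` → result1 = [3]
`result2 = append_to(4)` → result1 = [3, 4] (same object as result2); result2 = [3, 4] (same object as result1)
`result3 = append_to(6)` → result1 = [3, 4, 6] (same object as result2, result3); result2 = [3, 4, 6] (same object as result1, result3); result3 = [3, 4, 6] (same object as result1, result2)
`print(result1)` → prints [3, 4, 6]
`print(result2)` → prints [3, 4, 6]
`print(result3)` → prints [3, 4, 6]
`print(result1 is result2)` → prints True

Answer:
[3, 4, 6]
[3, 4, 6]
[3, 4, 6]
True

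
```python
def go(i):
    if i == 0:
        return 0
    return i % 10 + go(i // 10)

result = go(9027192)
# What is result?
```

Sum of digits of 9027192: 2 + 9 + 1 + 7 + 2 + 0 + 9 = 30

Answer: 30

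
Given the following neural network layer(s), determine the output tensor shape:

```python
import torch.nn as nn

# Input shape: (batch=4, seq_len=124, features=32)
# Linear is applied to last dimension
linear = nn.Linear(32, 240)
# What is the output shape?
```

Input: (4, 124, 32) -> Output: (4, 124, 240)

Answer: (4, 124, 240)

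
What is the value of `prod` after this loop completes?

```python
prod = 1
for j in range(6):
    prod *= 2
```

2^6 = 64
`prod` takes the values: 1 → 2 → 4 → 8 → 16 → 32 → 64

Answer: 64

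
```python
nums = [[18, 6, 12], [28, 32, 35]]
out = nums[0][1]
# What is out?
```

Trace:
`nums = [[18, 6, 12], [28, 32, 35]]` → nums = [[18, 6, 12], [28, 32, 35]]
`out = nums[0][1]` → out = 6
So out = 6

Answer: 6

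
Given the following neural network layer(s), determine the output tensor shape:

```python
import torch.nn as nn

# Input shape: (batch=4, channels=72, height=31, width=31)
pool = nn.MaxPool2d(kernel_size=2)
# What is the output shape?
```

Input: (4, 72, 31, 31) -> Output: (4, 72, 15, 15)

Answer: (4, 72, 15, 15)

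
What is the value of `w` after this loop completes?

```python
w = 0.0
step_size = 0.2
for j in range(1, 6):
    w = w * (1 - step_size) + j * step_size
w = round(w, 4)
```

Moving average with lr=0.2
`w` takes the values: 0.0 → 0.2 → 0.56 → 1.048 → 1.6384 → 2.31072 → 2.3107

Answer: 2.3107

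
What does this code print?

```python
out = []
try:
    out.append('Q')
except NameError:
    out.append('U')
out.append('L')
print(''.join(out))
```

Execution trace: 'Q' (try body, no exception) → 'L' (after the try/except). Output: QL

Answer: QL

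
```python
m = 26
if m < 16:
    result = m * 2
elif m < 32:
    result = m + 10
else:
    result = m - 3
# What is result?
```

Trace:
`m = 26` → m = 26
`if m < 16: ...` → m < 16 is False, m < 32 is True → result = 36
So result = 36

Answer: 36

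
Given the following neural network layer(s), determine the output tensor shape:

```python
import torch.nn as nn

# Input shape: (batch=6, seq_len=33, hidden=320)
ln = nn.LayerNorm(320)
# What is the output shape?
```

Input: (6, 33, 320) -> Output: (6, 33, 320)

Answer: (6, 33, 320)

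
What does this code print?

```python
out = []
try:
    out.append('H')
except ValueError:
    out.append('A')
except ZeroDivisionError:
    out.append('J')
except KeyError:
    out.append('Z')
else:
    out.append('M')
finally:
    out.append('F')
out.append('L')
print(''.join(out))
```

Execution trace: 'H' (try body, no exception) → 'M' (else) → 'F' (finally) → 'L' (after the try/except). Output: HMFL

Answer: HMFL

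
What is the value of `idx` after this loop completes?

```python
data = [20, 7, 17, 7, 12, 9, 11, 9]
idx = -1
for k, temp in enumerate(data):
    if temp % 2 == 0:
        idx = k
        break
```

First even number index in [20, 7, 17, 7, 12, 9, 11, 9]
`idx` takes the values: -1 → 0

Answer: 0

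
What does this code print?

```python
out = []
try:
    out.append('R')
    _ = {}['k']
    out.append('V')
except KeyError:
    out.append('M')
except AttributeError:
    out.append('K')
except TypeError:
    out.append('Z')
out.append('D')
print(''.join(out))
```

Execution trace: 'R' (try body) → 'M' (except KeyError) → 'D' (after the try/except). Output: RMD

Answer: RMD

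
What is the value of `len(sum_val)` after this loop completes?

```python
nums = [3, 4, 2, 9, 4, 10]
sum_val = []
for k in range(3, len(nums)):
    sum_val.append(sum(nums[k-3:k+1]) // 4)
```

Number of 4-element averages
`sum_val` takes the values: [] → [4] → [4, 4] → [4, 4, 6]
So `len(sum_val)` = 3

Answer: 3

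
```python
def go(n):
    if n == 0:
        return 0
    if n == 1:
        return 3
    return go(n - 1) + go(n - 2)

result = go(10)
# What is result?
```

Build up from base cases: go(0)=0, go(1)=3, go(2)=3, go(3)=6, go(4)=9, go(5)=15, go(6)=24, ..., go(10)=165

Answer: 165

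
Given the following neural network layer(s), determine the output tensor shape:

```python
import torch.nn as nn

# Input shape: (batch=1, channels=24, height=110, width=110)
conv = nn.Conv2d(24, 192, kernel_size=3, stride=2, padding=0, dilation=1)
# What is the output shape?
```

Input: (1, 24, 110, 110) -> Output: (1, 192, 54, 54)

Answer: (1, 192, 54, 54)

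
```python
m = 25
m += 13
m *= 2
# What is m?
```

Trace:
`m = 25` → m = 25
`m += 13` → m = 38
`m *= 2` → m = 76
So m = 76

Answer: 76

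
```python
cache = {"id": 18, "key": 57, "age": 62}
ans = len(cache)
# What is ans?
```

Trace:
`cache = {"id": 18, "key": 57, "age": 62}` → cache = {'id': 18, 'key': 57, 'age': 62}
`ans = len(cache)` → ans = 3
So ans = 3

Answer: 3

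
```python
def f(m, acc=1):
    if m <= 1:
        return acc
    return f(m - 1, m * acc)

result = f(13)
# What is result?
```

Accumulator trace (n, acc): (13, 1) -> (12, 13) -> (11, 156) -> (10, 1716) -> (9, 17160) -> (8, 154440) -> (7, 1235520) -> (6, 8648640) -> (5, 51891840) -> (4, 259459200) -> (3, 1037836800) -> (2, 3113510400) -> (1, 6227020800) -> return 6227020800

Answer: 6227020800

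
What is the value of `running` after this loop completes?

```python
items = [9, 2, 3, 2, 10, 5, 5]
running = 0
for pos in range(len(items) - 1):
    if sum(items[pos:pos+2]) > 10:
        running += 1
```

Count windows with sum > 10
`running` takes the values: 0 → 1 → 2 → 3

Answer: 3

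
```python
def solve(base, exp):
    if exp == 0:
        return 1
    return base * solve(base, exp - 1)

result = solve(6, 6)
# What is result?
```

solve(6, 6) = 6 * 6 * 6 * 6 * 6 * 6 = 46656

Answer: 46656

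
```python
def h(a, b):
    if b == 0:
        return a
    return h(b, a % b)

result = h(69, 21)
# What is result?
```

h(69, 21) -> h(21, 6) -> h(6, 3) -> h(3, 0) -> 3

Answer: 3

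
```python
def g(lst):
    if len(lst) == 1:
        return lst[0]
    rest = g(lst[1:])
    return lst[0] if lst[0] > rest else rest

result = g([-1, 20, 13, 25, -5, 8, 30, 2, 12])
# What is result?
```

Recursive max over [-1, 20, 13, 25, -5, 8, 30, 2, 12] = 30

Answer: 30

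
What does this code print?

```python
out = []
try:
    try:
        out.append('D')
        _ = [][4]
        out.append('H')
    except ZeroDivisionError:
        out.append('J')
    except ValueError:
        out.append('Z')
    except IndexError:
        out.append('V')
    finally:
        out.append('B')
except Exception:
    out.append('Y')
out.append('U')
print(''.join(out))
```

Execution trace: 'D' (inner try body) → 'V' (inner except IndexError) → 'B' (inner finally) → 'U' (after the try/except). Output: DVBU

Answer: DVBU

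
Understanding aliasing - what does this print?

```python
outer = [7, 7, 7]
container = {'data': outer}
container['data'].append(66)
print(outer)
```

Key concept: dict holds reference to list.
Step by step:
`outer = [7, 7, 7]` → outer = [7, 7, 7]
`container = {'data': outer}` → container = {'data': [7, 7, 7]}
`container['data'].append(66)` → outer = [7, 7, 7, 66]; container = {'data': [7, 7, 7, 66]}
`print(outer)` → prints [7, 7, 7, 66]

Answer: [7, 7, 7, 66]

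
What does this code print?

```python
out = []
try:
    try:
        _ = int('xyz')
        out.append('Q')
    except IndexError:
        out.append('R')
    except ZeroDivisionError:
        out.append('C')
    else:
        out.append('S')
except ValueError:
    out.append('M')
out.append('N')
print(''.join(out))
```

Execution trace: 'M' (outer except ValueError) → 'N' (after the try/except). Output: MN

Answer: MN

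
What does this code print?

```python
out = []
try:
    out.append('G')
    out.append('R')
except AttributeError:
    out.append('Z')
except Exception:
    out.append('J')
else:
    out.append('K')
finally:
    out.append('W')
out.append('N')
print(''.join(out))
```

Execution trace: 'G' (try body) → 'R' (try body, no exception) → 'K' (else) → 'W' (finally) → 'N' (after the try/except). Output: GRKWN

Answer: GRKWN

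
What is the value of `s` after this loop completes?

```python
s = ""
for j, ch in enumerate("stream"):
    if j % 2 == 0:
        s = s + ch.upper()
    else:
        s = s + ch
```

Uppercase even positions in 'stream'
`s` takes the values: "" → "S" → "St" → "StR" → "StRe" → "StReA" → "StReAm"

Answer: "StReAm"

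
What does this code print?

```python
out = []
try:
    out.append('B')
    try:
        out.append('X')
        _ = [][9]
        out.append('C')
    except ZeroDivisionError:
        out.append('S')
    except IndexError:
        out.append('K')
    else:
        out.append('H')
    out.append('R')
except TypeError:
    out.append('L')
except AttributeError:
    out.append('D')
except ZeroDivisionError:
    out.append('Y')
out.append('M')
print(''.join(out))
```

Execution trace: 'B' (try body) → 'X' (inner try body) → 'K' (inner except IndexError) → 'R' (try body, no exception) → 'M' (after the try/except). Output: BXKRM

Answer: BXKRM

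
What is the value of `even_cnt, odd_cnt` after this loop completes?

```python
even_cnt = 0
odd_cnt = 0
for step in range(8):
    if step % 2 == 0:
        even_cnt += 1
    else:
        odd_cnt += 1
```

Count evens and odds in range(8)
`even_cnt, odd_cnt` takes the values: (0, 0) → (1, 0) → (1, 1) → (2, 1) → (2, 2) → (3, 2) → (3, 3) → (4, 3) → (4, 4)

Answer: 4, 4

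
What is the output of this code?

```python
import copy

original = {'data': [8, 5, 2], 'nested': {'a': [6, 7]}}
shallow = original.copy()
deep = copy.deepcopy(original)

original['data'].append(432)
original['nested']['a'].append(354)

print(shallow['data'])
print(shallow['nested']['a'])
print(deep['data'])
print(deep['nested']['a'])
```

Key concept: comparing shallow vs deep copy.
Step by step:
`original = {'data': [8, 5, 2], 'nested': {'a': [6, 7]}}` → original = {'data': [8, 5, 2], 'nested': {'a': [6, 7]}}
`shallow = original.copy()` → shallow = {'data': [8, 5, 2], 'nested': {'a': [6, 7]}}
`deep = copy.deepcopy(original)` → deep = {'data': [8, 5, 2], 'nested': {'a': [6, 7]}}
`original['data'].append(432)` → original = {'data': [8, 5, 2, 432], 'nested': {'a': [6, 7]}}; shallow = {'data': [8, 5, 2, 432], 'nested': {'a': [6, 7]}}
`original['nested']['a'].append(354)` → original = {'data': [8, 5, 2, 432], 'nested': {'a': [6, 7, 354]}}; shallow = {'data': [8, 5, 2, 432], 'nested': {'a': [6, 7, 354]}}
`print(shallow['data'])` → prints [8, 5, 2, 432]
`print(shallow['nested']['a'])` → prints [6, 7, 354]
`print(deep['data'])` → prints [8, 5, 2]
`print(deep['nested']['a'])` → prints [6, 7]

Answer:
[8, 5, 2, 432]
[6, 7, 354]
[8, 5, 2]
[6, 7]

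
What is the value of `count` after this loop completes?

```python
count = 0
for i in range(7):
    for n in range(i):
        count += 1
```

Triangle number: 0+1+2+...+6
`count` takes the values: 0 → 1 → 2 → 3 → 4 → 5 → 6 → 7 → 8 → 9 → 10 → 11 → 12 → 13 → 14 → 15 → 16 → 17 → 18 → 19 → 20 → 21

Answer: 21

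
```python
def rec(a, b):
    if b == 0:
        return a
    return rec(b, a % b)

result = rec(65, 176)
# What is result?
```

rec(65, 176) -> rec(176, 65) -> rec(65, 46) -> rec(46, 19) -> rec(19, 8) -> rec(8, 3) -> rec(3, 2) -> rec(2, 1) -> rec(1, 0) -> 1

Answer: 1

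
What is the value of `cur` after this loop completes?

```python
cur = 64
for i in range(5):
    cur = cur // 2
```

Halve 5 times: 64 // 2^5 = 2
`cur` takes the values: 64 → 32 → 16 → 8 → 4 → 2

Answer: 2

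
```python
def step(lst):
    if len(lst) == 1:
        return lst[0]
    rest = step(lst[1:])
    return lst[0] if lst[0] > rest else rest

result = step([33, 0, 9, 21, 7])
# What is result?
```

Recursive max over [33, 0, 9, 21, 7] = 33

Answer: 33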